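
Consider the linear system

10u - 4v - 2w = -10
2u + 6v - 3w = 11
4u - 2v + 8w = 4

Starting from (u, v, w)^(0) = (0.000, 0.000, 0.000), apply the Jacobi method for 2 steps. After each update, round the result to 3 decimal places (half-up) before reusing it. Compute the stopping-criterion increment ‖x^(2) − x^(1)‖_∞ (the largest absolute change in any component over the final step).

Iteration 1:
  u = (-10 - (-4)·0.000 - (-2)·0.000) / (10) = -1.000
  v = (11 - (2)·0.000 - (-3)·0.000) / (6) = 1.833
  w = (4 - (4)·0.000 - (-2)·0.000) / (8) = 0.500
Iteration 2:
  u = (-10 - (-4)·1.833 - (-2)·0.500) / (10) = -0.167
  v = (11 - (2)·-1.000 - (-3)·0.500) / (6) = 2.417
  w = (4 - (4)·-1.000 - (-2)·1.833) / (8) = 1.458
Change: (0.833, 0.584, 0.958) → max |·| = 0.958

0.958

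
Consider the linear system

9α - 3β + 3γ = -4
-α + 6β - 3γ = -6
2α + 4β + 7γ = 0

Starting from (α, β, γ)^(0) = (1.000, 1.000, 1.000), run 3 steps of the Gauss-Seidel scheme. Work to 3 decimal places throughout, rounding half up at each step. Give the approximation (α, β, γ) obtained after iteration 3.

(-0.993, -0.795, 0.738)

Iteration 1:
  α = (-4 - (-3)·1.000 - (3)·1.000) / (9) = -0.444
  β = (-6 - (-1)·-0.444 - (-3)·1.000) / (6) = -0.574
  γ = (0 - (2)·-0.444 - (4)·-0.574) / (7) = 0.455
Iteration 2:
  α = (-4 - (-3)·-0.574 - (3)·0.455) / (9) = -0.787
  β = (-6 - (-1)·-0.787 - (-3)·0.455) / (6) = -0.904
  γ = (0 - (2)·-0.787 - (4)·-0.904) / (7) = 0.741
Iteration 3:
  α = (-4 - (-3)·-0.904 - (3)·0.741) / (9) = -0.993
  β = (-6 - (-1)·-0.993 - (-3)·0.741) / (6) = -0.795
  γ = (0 - (2)·-0.993 - (4)·-0.795) / (7) = 0.738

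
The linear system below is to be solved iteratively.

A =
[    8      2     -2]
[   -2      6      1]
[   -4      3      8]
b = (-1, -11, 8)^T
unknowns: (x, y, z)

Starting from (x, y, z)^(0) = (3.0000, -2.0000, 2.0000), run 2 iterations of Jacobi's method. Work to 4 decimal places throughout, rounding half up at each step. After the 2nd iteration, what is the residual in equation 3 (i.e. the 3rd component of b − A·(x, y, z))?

Iteration 1:
  x = (-1 - (2)·-2.0000 - (-2)·2.0000) / (8) = 0.8750
  y = (-11 - (-2)·3.0000 - (1)·2.0000) / (6) = -1.1667
  z = (8 - (-4)·3.0000 - (3)·-2.0000) / (8) = 3.2500
Iteration 2:
  x = (-1 - (2)·-1.1667 - (-2)·3.2500) / (8) = 0.9792
  y = (-11 - (-2)·0.8750 - (1)·3.2500) / (6) = -2.0833
  z = (8 - (-4)·0.8750 - (3)·-1.1667) / (8) = 1.8750
Residual b − A·x = (-0.9170, 1.5832, 3.1667)

3.1667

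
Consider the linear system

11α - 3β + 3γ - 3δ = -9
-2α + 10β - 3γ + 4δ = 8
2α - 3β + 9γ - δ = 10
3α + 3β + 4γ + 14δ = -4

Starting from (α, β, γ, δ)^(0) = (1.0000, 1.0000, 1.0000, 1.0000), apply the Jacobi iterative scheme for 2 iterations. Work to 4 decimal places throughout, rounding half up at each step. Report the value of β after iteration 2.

1.4909

Iteration 1:
  α = (-9 - (-3)·1.0000 - (3)·1.0000 - (-3)·1.0000) / (11) = -0.5455
  β = (8 - (-2)·1.0000 - (-3)·1.0000 - (4)·1.0000) / (10) = 0.9000
  γ = (10 - (2)·1.0000 - (-3)·1.0000 - (-1)·1.0000) / (9) = 1.3333
  δ = (-4 - (3)·1.0000 - (3)·1.0000 - (4)·1.0000) / (14) = -1.0000
Iteration 2:
  α = (-9 - (-3)·0.9000 - (3)·1.3333 - (-3)·-1.0000) / (11) = -1.2091
  β = (8 - (-2)·-0.5455 - (-3)·1.3333 - (4)·-1.0000) / (10) = 1.4909
  γ = (10 - (2)·-0.5455 - (-3)·0.9000 - (-1)·-1.0000) / (9) = 1.4212
  δ = (-4 - (3)·-0.5455 - (3)·0.9000 - (4)·1.3333) / (14) = -0.7426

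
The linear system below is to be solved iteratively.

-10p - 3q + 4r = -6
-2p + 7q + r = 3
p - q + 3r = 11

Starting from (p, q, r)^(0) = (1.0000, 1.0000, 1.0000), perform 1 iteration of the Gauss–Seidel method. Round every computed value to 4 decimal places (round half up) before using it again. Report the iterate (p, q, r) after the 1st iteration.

(0.7000, 0.4857, 3.5952)

Iteration 1:
  p = (-6 - (-3)·1.0000 - (4)·1.0000) / (-10) = 0.7000
  q = (3 - (-2)·0.7000 - (1)·1.0000) / (7) = 0.4857
  r = (11 - (1)·0.7000 - (-1)·0.4857) / (3) = 3.5952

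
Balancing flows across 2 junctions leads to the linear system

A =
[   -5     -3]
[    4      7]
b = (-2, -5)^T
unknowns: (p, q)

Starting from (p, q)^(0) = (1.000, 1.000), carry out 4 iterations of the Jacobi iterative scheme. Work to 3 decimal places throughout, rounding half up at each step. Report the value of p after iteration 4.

Iteration 1:
  p = (-2 - (-3)·1.000) / (-5) = -0.200
  q = (-5 - (4)·1.000) / (7) = -1.286
Iteration 2:
  p = (-2 - (-3)·-1.286) / (-5) = 1.172
  q = (-5 - (4)·-0.200) / (7) = -0.600
Iteration 3:
  p = (-2 - (-3)·-0.600) / (-5) = 0.760
  q = (-5 - (4)·1.172) / (7) = -1.384
Iteration 4:
  p = (-2 - (-3)·-1.384) / (-5) = 1.230
  q = (-5 - (4)·0.760) / (7) = -1.149

1.230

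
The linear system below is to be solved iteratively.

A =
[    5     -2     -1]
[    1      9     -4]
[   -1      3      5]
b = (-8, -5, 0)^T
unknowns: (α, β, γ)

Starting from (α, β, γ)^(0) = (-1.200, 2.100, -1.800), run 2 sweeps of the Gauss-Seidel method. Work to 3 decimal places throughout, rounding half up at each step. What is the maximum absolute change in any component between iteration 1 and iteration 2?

1.125

Iteration 1:
  α = (-8 - (-2)·2.100 - (-1)·-1.800) / (5) = -1.120
  β = (-5 - (1)·-1.120 - (-4)·-1.800) / (9) = -1.231
  γ = (0 - (-1)·-1.120 - (3)·-1.231) / (5) = 0.515
Iteration 2:
  α = (-8 - (-2)·-1.231 - (-1)·0.515) / (5) = -1.989
  β = (-5 - (1)·-1.989 - (-4)·0.515) / (9) = -0.106
  γ = (0 - (-1)·-1.989 - (3)·-0.106) / (5) = -0.334
Change: (-0.869, 1.125, -0.849) → max |·| = 1.125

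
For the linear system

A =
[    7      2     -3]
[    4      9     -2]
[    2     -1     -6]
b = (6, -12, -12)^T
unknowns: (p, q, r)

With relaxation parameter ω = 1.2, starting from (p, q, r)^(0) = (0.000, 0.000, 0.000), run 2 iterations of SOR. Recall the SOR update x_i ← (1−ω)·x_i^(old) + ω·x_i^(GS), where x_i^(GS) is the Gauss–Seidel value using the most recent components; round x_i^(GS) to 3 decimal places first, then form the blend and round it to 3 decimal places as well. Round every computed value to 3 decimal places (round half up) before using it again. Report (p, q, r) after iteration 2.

(3.226, -2.027, 3.447)

Iteration 1:
  p: GS value = (6 - (2)·0.000 - (-3)·0.000) / (7) = 0.857;  p ← (1−ω)·0.000 + ω·0.857 = 1.028
  q: GS value = (-12 - (4)·1.028 - (-2)·0.000) / (9) = -1.790;  q ← (1−ω)·0.000 + ω·-1.790 = -2.148
  r: GS value = (-12 - (2)·1.028 - (-1)·-2.148) / (-6) = 2.701;  r ← (1−ω)·0.000 + ω·2.701 = 3.241
Iteration 2:
  p: GS value = (6 - (2)·-2.148 - (-3)·3.241) / (7) = 2.860;  p ← (1−ω)·1.028 + ω·2.860 = 3.226
  q: GS value = (-12 - (4)·3.226 - (-2)·3.241) / (9) = -2.047;  q ← (1−ω)·-2.148 + ω·-2.047 = -2.027
  r: GS value = (-12 - (2)·3.226 - (-1)·-2.027) / (-6) = 3.413;  r ← (1−ω)·3.241 + ω·3.413 = 3.447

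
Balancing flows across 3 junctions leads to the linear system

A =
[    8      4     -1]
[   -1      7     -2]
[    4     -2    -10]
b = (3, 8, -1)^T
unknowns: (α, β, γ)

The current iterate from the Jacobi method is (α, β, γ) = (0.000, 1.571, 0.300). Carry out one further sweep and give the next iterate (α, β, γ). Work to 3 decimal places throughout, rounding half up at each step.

(-0.373, 1.229, -0.214)

One sweep:
  α = (3 - (4)·1.571 - (-1)·0.300) / (8) = -0.373
  β = (8 - (-1)·0.000 - (-2)·0.300) / (7) = 1.229
  γ = (-1 - (4)·0.000 - (-2)·1.571) / (-10) = -0.214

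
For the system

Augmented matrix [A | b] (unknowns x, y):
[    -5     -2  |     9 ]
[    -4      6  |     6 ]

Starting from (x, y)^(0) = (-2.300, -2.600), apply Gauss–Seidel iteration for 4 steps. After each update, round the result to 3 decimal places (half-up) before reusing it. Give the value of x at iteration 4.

Iteration 1:
  x = (9 - (-2)·-2.600) / (-5) = -0.760
  y = (6 - (-4)·-0.760) / (6) = 0.493
Iteration 2:
  x = (9 - (-2)·0.493) / (-5) = -1.997
  y = (6 - (-4)·-1.997) / (6) = -0.331
Iteration 3:
  x = (9 - (-2)·-0.331) / (-5) = -1.668
  y = (6 - (-4)·-1.668) / (6) = -0.112
Iteration 4:
  x = (9 - (-2)·-0.112) / (-5) = -1.755
  y = (6 - (-4)·-1.755) / (6) = -0.170

-1.755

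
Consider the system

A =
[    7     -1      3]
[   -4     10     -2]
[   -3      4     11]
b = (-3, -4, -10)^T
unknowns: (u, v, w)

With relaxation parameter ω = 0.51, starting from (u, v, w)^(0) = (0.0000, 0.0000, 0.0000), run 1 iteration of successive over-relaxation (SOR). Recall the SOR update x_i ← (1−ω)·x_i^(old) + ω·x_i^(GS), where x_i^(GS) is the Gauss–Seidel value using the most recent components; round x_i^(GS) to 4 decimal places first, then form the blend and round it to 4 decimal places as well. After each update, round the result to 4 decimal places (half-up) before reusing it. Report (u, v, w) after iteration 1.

Iteration 1:
  u: GS value = (-3 - (-1)·0.0000 - (3)·0.0000) / (7) = -0.4286;  u ← (1−ω)·0.0000 + ω·-0.4286 = -0.2186
  v: GS value = (-4 - (-4)·-0.2186 - (-2)·0.0000) / (10) = -0.4874;  v ← (1−ω)·0.0000 + ω·-0.4874 = -0.2486
  w: GS value = (-10 - (-3)·-0.2186 - (4)·-0.2486) / (11) = -0.8783;  w ← (1−ω)·0.0000 + ω·-0.8783 = -0.4479

(-0.2186, -0.2486, -0.4479)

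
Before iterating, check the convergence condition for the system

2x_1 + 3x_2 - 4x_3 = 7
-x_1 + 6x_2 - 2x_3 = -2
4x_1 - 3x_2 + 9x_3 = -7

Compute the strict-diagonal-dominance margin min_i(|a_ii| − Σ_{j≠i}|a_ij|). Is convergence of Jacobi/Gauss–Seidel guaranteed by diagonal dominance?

-5

row 1: |2| − (3+4) = -5
row 2: |6| − (1+2) = 3
row 3: |9| − (4+3) = 2
minimum over rows = -5 → not strictly diagonally dominant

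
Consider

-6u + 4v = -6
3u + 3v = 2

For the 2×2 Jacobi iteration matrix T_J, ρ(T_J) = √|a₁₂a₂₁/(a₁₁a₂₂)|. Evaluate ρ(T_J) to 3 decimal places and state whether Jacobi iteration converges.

a₁₂a₂₁/(a₁₁a₂₂) = (4)·(3) / ((-6)·(3)) = -0.666667
ρ = √|-0.666667| = √0.666667 = 0.816
ρ < 1, so Jacobi converges

0.816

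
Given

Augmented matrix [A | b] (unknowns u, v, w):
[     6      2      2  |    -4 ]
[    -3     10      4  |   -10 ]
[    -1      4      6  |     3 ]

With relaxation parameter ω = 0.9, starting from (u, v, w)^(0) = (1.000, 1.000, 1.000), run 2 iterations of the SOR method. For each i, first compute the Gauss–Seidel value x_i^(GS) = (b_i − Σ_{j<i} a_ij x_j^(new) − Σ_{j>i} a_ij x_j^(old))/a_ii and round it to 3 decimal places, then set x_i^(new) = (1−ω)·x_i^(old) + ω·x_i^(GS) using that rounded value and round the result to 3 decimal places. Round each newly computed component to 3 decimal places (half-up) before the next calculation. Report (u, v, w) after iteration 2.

Iteration 1:
  u: GS value = (-4 - (2)·1.000 - (2)·1.000) / (6) = -1.333;  u ← (1−ω)·1.000 + ω·-1.333 = -1.100
  v: GS value = (-10 - (-3)·-1.100 - (4)·1.000) / (10) = -1.730;  v ← (1−ω)·1.000 + ω·-1.730 = -1.457
  w: GS value = (3 - (-1)·-1.100 - (4)·-1.457) / (6) = 1.288;  w ← (1−ω)·1.000 + ω·1.288 = 1.259
Iteration 2:
  u: GS value = (-4 - (2)·-1.457 - (2)·1.259) / (6) = -0.601;  u ← (1−ω)·-1.100 + ω·-0.601 = -0.651
  v: GS value = (-10 - (-3)·-0.651 - (4)·1.259) / (10) = -1.699;  v ← (1−ω)·-1.457 + ω·-1.699 = -1.675
  w: GS value = (3 - (-1)·-0.651 - (4)·-1.675) / (6) = 1.508;  w ← (1−ω)·1.259 + ω·1.508 = 1.483

(-0.651, -1.675, 1.483)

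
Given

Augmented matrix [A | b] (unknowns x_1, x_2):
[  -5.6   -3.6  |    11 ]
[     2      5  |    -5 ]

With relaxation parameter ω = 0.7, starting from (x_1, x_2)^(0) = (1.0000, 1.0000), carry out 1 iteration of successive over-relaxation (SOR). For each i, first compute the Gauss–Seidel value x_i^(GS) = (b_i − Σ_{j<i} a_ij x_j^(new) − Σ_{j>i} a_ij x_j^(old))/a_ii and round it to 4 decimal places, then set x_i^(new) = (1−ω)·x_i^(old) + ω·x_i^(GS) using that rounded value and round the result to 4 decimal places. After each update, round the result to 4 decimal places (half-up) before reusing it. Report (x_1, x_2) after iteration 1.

Iteration 1:
  x_1: GS value = (11 - (-3.6)·1.0000) / (-5.6) = -2.6071;  x_1 ← (1−ω)·1.0000 + ω·-2.6071 = -1.5250
  x_2: GS value = (-5 - (2)·-1.5250) / (5) = -0.3900;  x_2 ← (1−ω)·1.0000 + ω·-0.3900 = 0.0270

(-1.5250, 0.0270)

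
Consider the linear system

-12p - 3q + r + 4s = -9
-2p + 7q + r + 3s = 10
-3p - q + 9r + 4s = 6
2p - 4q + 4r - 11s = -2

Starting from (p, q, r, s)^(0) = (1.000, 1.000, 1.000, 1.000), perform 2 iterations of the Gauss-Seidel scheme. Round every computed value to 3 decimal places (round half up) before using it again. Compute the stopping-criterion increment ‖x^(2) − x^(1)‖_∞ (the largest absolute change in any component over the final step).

0.333

Iteration 1:
  p = (-9 - (-3)·1.000 - (1)·1.000 - (4)·1.000) / (-12) = 0.917
  q = (10 - (-2)·0.917 - (1)·1.000 - (3)·1.000) / (7) = 1.119
  r = (6 - (-3)·0.917 - (-1)·1.119 - (4)·1.000) / (9) = 0.652
  s = (-2 - (2)·0.917 - (-4)·1.119 - (4)·0.652) / (-11) = 0.179
Iteration 2:
  p = (-9 - (-3)·1.119 - (1)·0.652 - (4)·0.179) / (-12) = 0.584
  q = (10 - (-2)·0.584 - (1)·0.652 - (3)·0.179) / (7) = 1.426
  r = (6 - (-3)·0.584 - (-1)·1.426 - (4)·0.179) / (9) = 0.940
  s = (-2 - (2)·0.584 - (-4)·1.426 - (4)·0.940) / (-11) = 0.111
Change: (-0.333, 0.307, 0.288, -0.068) → max |·| = 0.333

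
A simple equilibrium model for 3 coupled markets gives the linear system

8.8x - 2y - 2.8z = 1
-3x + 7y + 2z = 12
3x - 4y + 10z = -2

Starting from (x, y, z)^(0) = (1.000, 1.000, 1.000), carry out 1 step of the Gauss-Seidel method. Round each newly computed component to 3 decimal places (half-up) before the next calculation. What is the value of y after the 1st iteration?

Iteration 1:
  x = (1 - (-2)·1.000 - (-2.8)·1.000) / (8.8) = 0.659
  y = (12 - (-3)·0.659 - (2)·1.000) / (7) = 1.711
  z = (-2 - (3)·0.659 - (-4)·1.711) / (10) = 0.287

1.711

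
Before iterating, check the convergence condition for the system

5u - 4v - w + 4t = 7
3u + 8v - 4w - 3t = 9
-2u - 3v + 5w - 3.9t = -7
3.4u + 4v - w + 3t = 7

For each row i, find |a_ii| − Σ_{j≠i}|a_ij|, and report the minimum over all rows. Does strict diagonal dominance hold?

row 1: |5| − (4+1+4) = -4
row 2: |8| − (3+4+3) = -2
row 3: |5| − (2+3+3.9) = -3.9
row 4: |3| − (3.4+4+1) = -5.4
minimum over rows = -5.4 → not strictly diagonally dominant

-5.4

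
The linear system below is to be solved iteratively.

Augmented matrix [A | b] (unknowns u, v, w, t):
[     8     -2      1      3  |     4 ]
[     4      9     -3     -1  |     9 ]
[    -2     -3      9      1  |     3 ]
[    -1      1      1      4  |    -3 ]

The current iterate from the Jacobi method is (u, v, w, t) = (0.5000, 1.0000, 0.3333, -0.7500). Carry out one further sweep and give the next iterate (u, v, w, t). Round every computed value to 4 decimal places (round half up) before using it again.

One sweep:
  u = (4 - (-2)·1.0000 - (1)·0.3333 - (3)·-0.7500) / (8) = 0.9896
  v = (9 - (4)·0.5000 - (-3)·0.3333 - (-1)·-0.7500) / (9) = 0.8055
  w = (3 - (-2)·0.5000 - (-3)·1.0000 - (1)·-0.7500) / (9) = 0.8611
  t = (-3 - (-1)·0.5000 - (1)·1.0000 - (1)·0.3333) / (4) = -0.9583

(0.9896, 0.8055, 0.8611, -0.9583)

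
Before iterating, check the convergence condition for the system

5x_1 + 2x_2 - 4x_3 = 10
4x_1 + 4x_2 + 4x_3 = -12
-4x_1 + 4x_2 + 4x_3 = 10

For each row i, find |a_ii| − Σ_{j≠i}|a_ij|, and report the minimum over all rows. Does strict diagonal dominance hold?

row 1: |5| − (2+4) = -1
row 2: |4| − (4+4) = -4
row 3: |4| − (4+4) = -4
minimum over rows = -4 → not strictly diagonally dominant

-4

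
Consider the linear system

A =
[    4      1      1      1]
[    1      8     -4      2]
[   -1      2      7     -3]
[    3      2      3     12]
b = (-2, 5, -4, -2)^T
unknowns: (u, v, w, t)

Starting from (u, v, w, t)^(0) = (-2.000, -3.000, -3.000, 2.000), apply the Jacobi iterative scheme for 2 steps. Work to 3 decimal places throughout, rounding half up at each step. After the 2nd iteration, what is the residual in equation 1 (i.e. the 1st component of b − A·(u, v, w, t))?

0.539

Iteration 1:
  u = (-2 - (1)·-3.000 - (1)·-3.000 - (1)·2.000) / (4) = 0.500
  v = (5 - (1)·-2.000 - (-4)·-3.000 - (2)·2.000) / (8) = -1.125
  w = (-4 - (-1)·-2.000 - (2)·-3.000 - (-3)·2.000) / (7) = 0.857
  t = (-2 - (3)·-2.000 - (2)·-3.000 - (3)·-3.000) / (12) = 1.583
Iteration 2:
  u = (-2 - (1)·-1.125 - (1)·0.857 - (1)·1.583) / (4) = -0.829
  v = (5 - (1)·0.500 - (-4)·0.857 - (2)·1.583) / (8) = 0.595
  w = (-4 - (-1)·0.500 - (2)·-1.125 - (-3)·1.583) / (7) = 0.500
  t = (-2 - (3)·0.500 - (2)·-1.125 - (3)·0.857) / (12) = -0.318
Residual b − A·x = (0.539, 3.705, -10.473, 1.613)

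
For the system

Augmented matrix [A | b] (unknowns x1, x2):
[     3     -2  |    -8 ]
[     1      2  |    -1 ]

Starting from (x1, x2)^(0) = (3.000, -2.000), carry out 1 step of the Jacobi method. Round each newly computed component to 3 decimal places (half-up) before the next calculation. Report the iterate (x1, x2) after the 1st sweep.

Iteration 1:
  x1 = (-8 - (-2)·-2.000) / (3) = -4.000
  x2 = (-1 - (1)·3.000) / (2) = -2.000

(-4.000, -2.000)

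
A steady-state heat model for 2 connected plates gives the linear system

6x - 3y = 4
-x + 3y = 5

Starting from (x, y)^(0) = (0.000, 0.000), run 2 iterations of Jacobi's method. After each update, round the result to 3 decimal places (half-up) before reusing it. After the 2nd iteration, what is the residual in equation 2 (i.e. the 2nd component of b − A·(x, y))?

0.833

Iteration 1:
  x = (4 - (-3)·0.000) / (6) = 0.667
  y = (5 - (-1)·0.000) / (3) = 1.667
Iteration 2:
  x = (4 - (-3)·1.667) / (6) = 1.500
  y = (5 - (-1)·0.667) / (3) = 1.889
Residual b − A·x = (0.667, 0.833)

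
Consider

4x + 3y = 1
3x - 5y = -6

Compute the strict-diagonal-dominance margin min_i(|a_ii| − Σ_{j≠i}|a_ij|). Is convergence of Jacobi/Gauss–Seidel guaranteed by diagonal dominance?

1

row 1: |4| − (3) = 1
row 2: |-5| − (3) = 2
minimum over rows = 1 → strictly diagonally dominant (convergence guaranteed)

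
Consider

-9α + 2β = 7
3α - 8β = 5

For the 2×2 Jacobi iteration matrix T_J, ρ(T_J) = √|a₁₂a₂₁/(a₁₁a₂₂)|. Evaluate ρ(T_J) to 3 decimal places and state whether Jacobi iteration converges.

a₁₂a₂₁/(a₁₁a₂₂) = (2)·(3) / ((-9)·(-8)) = 0.083333
ρ = √|0.083333| = √0.083333 = 0.289
ρ < 1, so Jacobi converges

0.289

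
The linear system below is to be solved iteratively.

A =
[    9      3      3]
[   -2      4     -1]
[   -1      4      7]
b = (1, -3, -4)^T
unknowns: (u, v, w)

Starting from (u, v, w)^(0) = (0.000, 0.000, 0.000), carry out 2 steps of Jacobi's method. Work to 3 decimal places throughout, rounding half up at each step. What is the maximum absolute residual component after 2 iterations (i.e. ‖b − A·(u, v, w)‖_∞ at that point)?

Iteration 1:
  u = (1 - (3)·0.000 - (3)·0.000) / (9) = 0.111
  v = (-3 - (-2)·0.000 - (-1)·0.000) / (4) = -0.750
  w = (-4 - (-1)·0.000 - (4)·0.000) / (7) = -0.571
Iteration 2:
  u = (1 - (3)·-0.750 - (3)·-0.571) / (9) = 0.551
  v = (-3 - (-2)·0.111 - (-1)·-0.571) / (4) = -0.837
  w = (-4 - (-1)·0.111 - (4)·-0.750) / (7) = -0.127
Residual b − A·x = (-1.067, 1.323, 0.788); ∞-norm = 1.323

1.323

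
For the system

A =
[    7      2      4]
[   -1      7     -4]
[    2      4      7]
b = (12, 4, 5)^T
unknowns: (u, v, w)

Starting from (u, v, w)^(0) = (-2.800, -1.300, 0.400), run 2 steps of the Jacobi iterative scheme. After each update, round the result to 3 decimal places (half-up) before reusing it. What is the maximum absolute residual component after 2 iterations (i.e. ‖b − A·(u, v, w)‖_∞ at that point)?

Iteration 1:
  u = (12 - (2)·-1.300 - (4)·0.400) / (7) = 1.857
  v = (4 - (-1)·-2.800 - (-4)·0.400) / (7) = 0.400
  w = (5 - (2)·-2.800 - (4)·-1.300) / (7) = 2.257
Iteration 2:
  u = (12 - (2)·0.400 - (4)·2.257) / (7) = 0.310
  v = (4 - (-1)·1.857 - (-4)·2.257) / (7) = 2.126
  w = (5 - (2)·1.857 - (4)·0.400) / (7) = -0.045
Residual b − A·x = (5.758, -10.752, -3.809); ∞-norm = 10.752

10.752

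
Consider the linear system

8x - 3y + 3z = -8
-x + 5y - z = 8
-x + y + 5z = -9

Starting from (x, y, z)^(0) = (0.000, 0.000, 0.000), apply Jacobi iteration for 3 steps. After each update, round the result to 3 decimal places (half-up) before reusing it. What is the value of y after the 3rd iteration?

1.191

Iteration 1:
  x = (-8 - (-3)·0.000 - (3)·0.000) / (8) = -1.000
  y = (8 - (-1)·0.000 - (-1)·0.000) / (5) = 1.600
  z = (-9 - (-1)·0.000 - (1)·0.000) / (5) = -1.800
Iteration 2:
  x = (-8 - (-3)·1.600 - (3)·-1.800) / (8) = 0.275
  y = (8 - (-1)·-1.000 - (-1)·-1.800) / (5) = 1.040
  z = (-9 - (-1)·-1.000 - (1)·1.600) / (5) = -2.320
Iteration 3:
  x = (-8 - (-3)·1.040 - (3)·-2.320) / (8) = 0.260
  y = (8 - (-1)·0.275 - (-1)·-2.320) / (5) = 1.191
  z = (-9 - (-1)·0.275 - (1)·1.040) / (5) = -1.953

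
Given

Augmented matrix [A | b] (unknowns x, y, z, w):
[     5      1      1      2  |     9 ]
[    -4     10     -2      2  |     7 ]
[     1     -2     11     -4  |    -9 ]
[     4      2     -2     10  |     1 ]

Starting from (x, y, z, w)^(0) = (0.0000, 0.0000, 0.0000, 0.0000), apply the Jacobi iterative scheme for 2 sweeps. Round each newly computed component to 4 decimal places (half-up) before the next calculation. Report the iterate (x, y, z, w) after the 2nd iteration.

Iteration 1:
  x = (9 - (1)·0.0000 - (1)·0.0000 - (2)·0.0000) / (5) = 1.8000
  y = (7 - (-4)·0.0000 - (-2)·0.0000 - (2)·0.0000) / (10) = 0.7000
  z = (-9 - (1)·0.0000 - (-2)·0.0000 - (-4)·0.0000) / (11) = -0.8182
  w = (1 - (4)·0.0000 - (2)·0.0000 - (-2)·0.0000) / (10) = 0.1000
Iteration 2:
  x = (9 - (1)·0.7000 - (1)·-0.8182 - (2)·0.1000) / (5) = 1.7836
  y = (7 - (-4)·1.8000 - (-2)·-0.8182 - (2)·0.1000) / (10) = 1.2364
  z = (-9 - (1)·1.8000 - (-2)·0.7000 - (-4)·0.1000) / (11) = -0.8182
  w = (1 - (4)·1.8000 - (2)·0.7000 - (-2)·-0.8182) / (10) = -0.9236

(1.7836, 1.2364, -0.8182, -0.9236)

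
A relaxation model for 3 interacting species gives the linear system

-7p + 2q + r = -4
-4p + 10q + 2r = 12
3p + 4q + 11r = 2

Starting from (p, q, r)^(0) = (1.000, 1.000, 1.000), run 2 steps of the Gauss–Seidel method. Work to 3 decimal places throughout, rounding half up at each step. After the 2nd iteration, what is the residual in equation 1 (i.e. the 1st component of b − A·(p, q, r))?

-0.477

Iteration 1:
  p = (-4 - (2)·1.000 - (1)·1.000) / (-7) = 1.000
  q = (12 - (-4)·1.000 - (2)·1.000) / (10) = 1.400
  r = (2 - (3)·1.000 - (4)·1.400) / (11) = -0.600
Iteration 2:
  p = (-4 - (2)·1.400 - (1)·-0.600) / (-7) = 0.886
  q = (12 - (-4)·0.886 - (2)·-0.600) / (10) = 1.674
  r = (2 - (3)·0.886 - (4)·1.674) / (11) = -0.669
Residual b − A·x = (-0.477, 0.142, 0.005)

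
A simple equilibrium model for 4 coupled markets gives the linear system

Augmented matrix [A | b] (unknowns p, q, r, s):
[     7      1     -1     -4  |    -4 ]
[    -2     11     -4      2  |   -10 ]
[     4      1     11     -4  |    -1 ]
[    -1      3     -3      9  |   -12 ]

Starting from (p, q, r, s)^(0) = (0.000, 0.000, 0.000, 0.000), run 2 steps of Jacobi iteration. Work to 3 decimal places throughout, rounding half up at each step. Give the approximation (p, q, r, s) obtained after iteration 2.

(-1.216, -0.804, -0.285, -1.124)

Iteration 1:
  p = (-4 - (1)·0.000 - (-1)·0.000 - (-4)·0.000) / (7) = -0.571
  q = (-10 - (-2)·0.000 - (-4)·0.000 - (2)·0.000) / (11) = -0.909
  r = (-1 - (4)·0.000 - (1)·0.000 - (-4)·0.000) / (11) = -0.091
  s = (-12 - (-1)·0.000 - (3)·0.000 - (-3)·0.000) / (9) = -1.333
Iteration 2:
  p = (-4 - (1)·-0.909 - (-1)·-0.091 - (-4)·-1.333) / (7) = -1.216
  q = (-10 - (-2)·-0.571 - (-4)·-0.091 - (2)·-1.333) / (11) = -0.804
  r = (-1 - (4)·-0.571 - (1)·-0.909 - (-4)·-1.333) / (11) = -0.285
  s = (-12 - (-1)·-0.571 - (3)·-0.909 - (-3)·-0.091) / (9) = -1.124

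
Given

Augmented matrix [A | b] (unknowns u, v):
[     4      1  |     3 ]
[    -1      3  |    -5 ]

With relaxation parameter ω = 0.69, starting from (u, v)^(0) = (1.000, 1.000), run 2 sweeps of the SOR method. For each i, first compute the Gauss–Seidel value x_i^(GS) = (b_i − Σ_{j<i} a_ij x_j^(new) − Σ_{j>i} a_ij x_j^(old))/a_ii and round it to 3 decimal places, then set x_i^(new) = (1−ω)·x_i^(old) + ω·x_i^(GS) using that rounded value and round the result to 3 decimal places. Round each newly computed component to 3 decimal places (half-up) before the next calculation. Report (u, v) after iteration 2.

Iteration 1:
  u: GS value = (3 - (1)·1.000) / (4) = 0.500;  u ← (1−ω)·1.000 + ω·0.500 = 0.655
  v: GS value = (-5 - (-1)·0.655) / (3) = -1.448;  v ← (1−ω)·1.000 + ω·-1.448 = -0.689
Iteration 2:
  u: GS value = (3 - (1)·-0.689) / (4) = 0.922;  u ← (1−ω)·0.655 + ω·0.922 = 0.839
  v: GS value = (-5 - (-1)·0.839) / (3) = -1.387;  v ← (1−ω)·-0.689 + ω·-1.387 = -1.171

(0.839, -1.171)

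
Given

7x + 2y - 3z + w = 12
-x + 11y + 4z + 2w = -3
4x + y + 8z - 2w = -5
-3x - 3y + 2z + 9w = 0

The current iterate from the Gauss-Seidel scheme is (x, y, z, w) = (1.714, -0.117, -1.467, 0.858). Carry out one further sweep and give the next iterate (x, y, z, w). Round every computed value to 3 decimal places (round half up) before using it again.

(0.996, 0.195, -0.933, 0.604)

One sweep:
  x = (12 - (2)·-0.117 - (-3)·-1.467 - (1)·0.858) / (7) = 0.996
  y = (-3 - (-1)·0.996 - (4)·-1.467 - (2)·0.858) / (11) = 0.195
  z = (-5 - (4)·0.996 - (1)·0.195 - (-2)·0.858) / (8) = -0.933
  w = (0 - (-3)·0.996 - (-3)·0.195 - (2)·-0.933) / (9) = 0.604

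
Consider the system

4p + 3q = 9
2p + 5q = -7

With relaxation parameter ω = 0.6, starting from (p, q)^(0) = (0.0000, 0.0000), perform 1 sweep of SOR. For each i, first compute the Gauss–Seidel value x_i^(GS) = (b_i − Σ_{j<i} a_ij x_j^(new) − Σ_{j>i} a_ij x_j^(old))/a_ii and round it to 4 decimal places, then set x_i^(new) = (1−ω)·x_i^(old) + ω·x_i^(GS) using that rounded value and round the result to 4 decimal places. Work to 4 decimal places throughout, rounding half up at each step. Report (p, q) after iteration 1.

(1.3500, -1.1640)

Iteration 1:
  p: GS value = (9 - (3)·0.0000) / (4) = 2.2500;  p ← (1−ω)·0.0000 + ω·2.2500 = 1.3500
  q: GS value = (-7 - (2)·1.3500) / (5) = -1.9400;  q ← (1−ω)·0.0000 + ω·-1.9400 = -1.1640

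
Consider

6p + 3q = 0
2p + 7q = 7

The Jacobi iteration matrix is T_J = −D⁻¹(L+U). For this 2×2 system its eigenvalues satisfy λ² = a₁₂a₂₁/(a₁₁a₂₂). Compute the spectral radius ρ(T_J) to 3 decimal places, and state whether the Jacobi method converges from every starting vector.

0.378

a₁₂a₂₁/(a₁₁a₂₂) = (3)·(2) / ((6)·(7)) = 0.142857
ρ = √|0.142857| = √0.142857 = 0.378
ρ < 1, so Jacobi converges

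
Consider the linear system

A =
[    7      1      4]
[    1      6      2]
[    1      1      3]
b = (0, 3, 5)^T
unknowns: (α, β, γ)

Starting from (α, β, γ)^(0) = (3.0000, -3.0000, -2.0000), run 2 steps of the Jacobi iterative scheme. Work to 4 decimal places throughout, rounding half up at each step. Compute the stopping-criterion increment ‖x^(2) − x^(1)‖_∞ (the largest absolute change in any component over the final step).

Iteration 1:
  α = (0 - (1)·-3.0000 - (4)·-2.0000) / (7) = 1.5714
  β = (3 - (1)·3.0000 - (2)·-2.0000) / (6) = 0.6667
  γ = (5 - (1)·3.0000 - (1)·-3.0000) / (3) = 1.6667
Iteration 2:
  α = (0 - (1)·0.6667 - (4)·1.6667) / (7) = -1.0476
  β = (3 - (1)·1.5714 - (2)·1.6667) / (6) = -0.3175
  γ = (5 - (1)·1.5714 - (1)·0.6667) / (3) = 0.9206
Change: (-2.6190, -0.9842, -0.7461) → max |·| = 2.6190

2.6190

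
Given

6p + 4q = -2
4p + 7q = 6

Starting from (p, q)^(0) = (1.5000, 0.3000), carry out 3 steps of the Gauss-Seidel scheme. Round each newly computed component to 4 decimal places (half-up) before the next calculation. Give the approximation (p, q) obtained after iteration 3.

(-1.3268, 1.6153)

Iteration 1:
  p = (-2 - (4)·0.3000) / (6) = -0.5333
  q = (6 - (4)·-0.5333) / (7) = 1.1619
Iteration 2:
  p = (-2 - (4)·1.1619) / (6) = -1.1079
  q = (6 - (4)·-1.1079) / (7) = 1.4902
Iteration 3:
  p = (-2 - (4)·1.4902) / (6) = -1.3268
  q = (6 - (4)·-1.3268) / (7) = 1.6153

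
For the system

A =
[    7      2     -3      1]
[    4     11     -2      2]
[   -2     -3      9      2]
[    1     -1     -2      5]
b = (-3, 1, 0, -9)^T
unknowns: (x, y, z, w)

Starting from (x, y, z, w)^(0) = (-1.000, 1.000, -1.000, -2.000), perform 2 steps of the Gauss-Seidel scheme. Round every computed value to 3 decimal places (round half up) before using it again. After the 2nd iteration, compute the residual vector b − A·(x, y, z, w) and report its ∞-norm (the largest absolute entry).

0.321

Iteration 1:
  x = (-3 - (2)·1.000 - (-3)·-1.000 - (1)·-2.000) / (7) = -0.857
  y = (1 - (4)·-0.857 - (-2)·-1.000 - (2)·-2.000) / (11) = 0.584
  z = (0 - (-2)·-0.857 - (-3)·0.584 - (2)·-2.000) / (9) = 0.449
  w = (-9 - (1)·-0.857 - (-1)·0.584 - (-2)·0.449) / (5) = -1.332
Iteration 2:
  x = (-3 - (2)·0.584 - (-3)·0.449 - (1)·-1.332) / (7) = -0.213
  y = (1 - (4)·-0.213 - (-2)·0.449 - (2)·-1.332) / (11) = 0.492
  z = (0 - (-2)·-0.213 - (-3)·0.492 - (2)·-1.332) / (9) = 0.413
  w = (-9 - (1)·-0.213 - (-1)·0.492 - (-2)·0.413) / (5) = -1.494
Residual b − A·x = (0.240, 0.254, 0.321, 0.001); ∞-norm = 0.321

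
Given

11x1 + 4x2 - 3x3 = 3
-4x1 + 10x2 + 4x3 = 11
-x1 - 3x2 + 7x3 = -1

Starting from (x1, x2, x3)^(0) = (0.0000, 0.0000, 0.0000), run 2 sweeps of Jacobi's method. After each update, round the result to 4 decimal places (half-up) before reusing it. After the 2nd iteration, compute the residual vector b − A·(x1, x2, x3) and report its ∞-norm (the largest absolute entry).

Iteration 1:
  x1 = (3 - (4)·0.0000 - (-3)·0.0000) / (11) = 0.2727
  x2 = (11 - (-4)·0.0000 - (4)·0.0000) / (10) = 1.1000
  x3 = (-1 - (-1)·0.0000 - (-3)·0.0000) / (7) = -0.1429
Iteration 2:
  x1 = (3 - (4)·1.1000 - (-3)·-0.1429) / (11) = -0.1662
  x2 = (11 - (-4)·0.2727 - (4)·-0.1429) / (10) = 1.2662
  x3 = (-1 - (-1)·0.2727 - (-3)·1.1000) / (7) = 0.3675
Residual b − A·x = (0.8659, -3.7968, 0.0599); ∞-norm = 3.7968

3.7968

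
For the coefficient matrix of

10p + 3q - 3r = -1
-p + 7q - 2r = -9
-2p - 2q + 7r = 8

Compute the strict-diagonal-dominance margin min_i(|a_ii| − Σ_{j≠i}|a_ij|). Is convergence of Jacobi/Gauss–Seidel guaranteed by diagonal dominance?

3

row 1: |10| − (3+3) = 4
row 2: |7| − (1+2) = 4
row 3: |7| − (2+2) = 3
minimum over rows = 3 → strictly diagonally dominant (convergence guaranteed)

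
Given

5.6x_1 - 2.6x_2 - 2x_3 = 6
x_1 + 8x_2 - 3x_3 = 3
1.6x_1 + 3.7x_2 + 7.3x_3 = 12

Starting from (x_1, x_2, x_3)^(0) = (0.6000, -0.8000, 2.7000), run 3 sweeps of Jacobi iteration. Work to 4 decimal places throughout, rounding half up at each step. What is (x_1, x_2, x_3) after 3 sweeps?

(1.7020, 0.3095, 0.6762)

Iteration 1:
  x_1 = (6 - (-2.6)·-0.8000 - (-2)·2.7000) / (5.6) = 1.6643
  x_2 = (3 - (1)·0.6000 - (-3)·2.7000) / (8) = 1.3125
  x_3 = (12 - (1.6)·0.6000 - (3.7)·-0.8000) / (7.3) = 1.9178
Iteration 2:
  x_1 = (6 - (-2.6)·1.3125 - (-2)·1.9178) / (5.6) = 2.3657
  x_2 = (3 - (1)·1.6643 - (-3)·1.9178) / (8) = 0.8861
  x_3 = (12 - (1.6)·1.6643 - (3.7)·1.3125) / (7.3) = 0.6138
Iteration 3:
  x_1 = (6 - (-2.6)·0.8861 - (-2)·0.6138) / (5.6) = 1.7020
  x_2 = (3 - (1)·2.3657 - (-3)·0.6138) / (8) = 0.3095
  x_3 = (12 - (1.6)·2.3657 - (3.7)·0.8861) / (7.3) = 0.6762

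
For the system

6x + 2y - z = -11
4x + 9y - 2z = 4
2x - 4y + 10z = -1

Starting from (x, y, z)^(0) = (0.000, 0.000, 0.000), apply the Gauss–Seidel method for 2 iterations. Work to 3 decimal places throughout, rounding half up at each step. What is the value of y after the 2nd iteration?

Iteration 1:
  x = (-11 - (2)·0.000 - (-1)·0.000) / (6) = -1.833
  y = (4 - (4)·-1.833 - (-2)·0.000) / (9) = 1.259
  z = (-1 - (2)·-1.833 - (-4)·1.259) / (10) = 0.770
Iteration 2:
  x = (-11 - (2)·1.259 - (-1)·0.770) / (6) = -2.125
  y = (4 - (4)·-2.125 - (-2)·0.770) / (9) = 1.560
  z = (-1 - (2)·-2.125 - (-4)·1.560) / (10) = 0.949

1.560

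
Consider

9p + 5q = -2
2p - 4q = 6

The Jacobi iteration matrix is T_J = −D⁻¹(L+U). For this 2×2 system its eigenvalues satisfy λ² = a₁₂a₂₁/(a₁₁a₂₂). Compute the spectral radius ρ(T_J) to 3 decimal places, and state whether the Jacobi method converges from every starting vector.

a₁₂a₂₁/(a₁₁a₂₂) = (5)·(2) / ((9)·(-4)) = -0.277778
ρ = √|-0.277778| = √0.277778 = 0.527
ρ < 1, so Jacobi converges

0.527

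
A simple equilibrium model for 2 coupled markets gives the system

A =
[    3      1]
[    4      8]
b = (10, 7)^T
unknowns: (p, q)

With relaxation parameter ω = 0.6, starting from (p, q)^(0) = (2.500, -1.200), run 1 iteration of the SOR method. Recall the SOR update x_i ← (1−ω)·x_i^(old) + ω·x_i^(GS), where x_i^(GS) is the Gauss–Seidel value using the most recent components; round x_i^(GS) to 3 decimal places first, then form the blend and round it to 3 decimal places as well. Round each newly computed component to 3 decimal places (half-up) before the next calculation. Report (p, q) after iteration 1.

(3.240, -0.927)

Iteration 1:
  p: GS value = (10 - (1)·-1.200) / (3) = 3.733;  p ← (1−ω)·2.500 + ω·3.733 = 3.240
  q: GS value = (7 - (4)·3.240) / (8) = -0.745;  q ← (1−ω)·-1.200 + ω·-0.745 = -0.927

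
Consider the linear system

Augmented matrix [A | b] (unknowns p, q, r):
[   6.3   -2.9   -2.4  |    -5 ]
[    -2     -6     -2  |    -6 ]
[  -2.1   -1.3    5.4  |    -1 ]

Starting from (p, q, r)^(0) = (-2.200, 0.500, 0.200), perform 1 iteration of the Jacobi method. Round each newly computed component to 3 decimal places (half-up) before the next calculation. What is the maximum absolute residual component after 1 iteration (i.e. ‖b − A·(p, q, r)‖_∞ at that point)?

Iteration 1:
  p = (-5 - (-2.9)·0.500 - (-2.4)·0.200) / (6.3) = -0.487
  q = (-6 - (-2)·-2.200 - (-2)·0.200) / (-6) = 1.667
  r = (-1 - (-2.1)·-2.200 - (-1.3)·0.500) / (5.4) = -0.920
Residual b − A·x = (0.694, 1.188, 5.112); ∞-norm = 5.112

5.112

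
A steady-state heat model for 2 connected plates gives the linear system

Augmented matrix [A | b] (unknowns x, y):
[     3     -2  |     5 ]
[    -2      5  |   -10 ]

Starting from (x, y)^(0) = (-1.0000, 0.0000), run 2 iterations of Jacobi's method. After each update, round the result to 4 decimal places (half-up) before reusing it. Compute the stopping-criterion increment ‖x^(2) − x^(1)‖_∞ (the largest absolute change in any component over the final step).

1.6000

Iteration 1:
  x = (5 - (-2)·0.0000) / (3) = 1.6667
  y = (-10 - (-2)·-1.0000) / (5) = -2.4000
Iteration 2:
  x = (5 - (-2)·-2.4000) / (3) = 0.0667
  y = (-10 - (-2)·1.6667) / (5) = -1.3333
Change: (-1.6000, 1.0667) → max |·| = 1.6000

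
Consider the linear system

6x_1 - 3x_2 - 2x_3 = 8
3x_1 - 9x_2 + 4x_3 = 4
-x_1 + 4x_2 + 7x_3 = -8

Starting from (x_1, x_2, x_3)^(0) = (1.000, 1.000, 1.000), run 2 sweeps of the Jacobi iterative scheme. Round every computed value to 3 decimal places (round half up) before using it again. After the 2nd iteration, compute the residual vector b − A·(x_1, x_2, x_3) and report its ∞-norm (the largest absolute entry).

1.824

Iteration 1:
  x_1 = (8 - (-3)·1.000 - (-2)·1.000) / (6) = 2.167
  x_2 = (4 - (3)·1.000 - (4)·1.000) / (-9) = 0.333
  x_3 = (-8 - (-1)·1.000 - (4)·1.000) / (7) = -1.571
Iteration 2:
  x_1 = (8 - (-3)·0.333 - (-2)·-1.571) / (6) = 0.976
  x_2 = (4 - (3)·2.167 - (4)·-1.571) / (-9) = -0.420
  x_3 = (-8 - (-1)·2.167 - (4)·0.333) / (7) = -1.024
Residual b − A·x = (-1.164, 1.388, 1.824); ∞-norm = 1.824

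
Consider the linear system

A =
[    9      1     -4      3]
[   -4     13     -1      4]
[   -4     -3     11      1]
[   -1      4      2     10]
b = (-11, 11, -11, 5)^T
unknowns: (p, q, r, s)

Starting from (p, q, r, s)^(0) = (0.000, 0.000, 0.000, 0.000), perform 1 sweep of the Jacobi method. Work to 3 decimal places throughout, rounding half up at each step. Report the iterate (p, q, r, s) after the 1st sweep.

(-1.222, 0.846, -1.000, 0.500)

Iteration 1:
  p = (-11 - (1)·0.000 - (-4)·0.000 - (3)·0.000) / (9) = -1.222
  q = (11 - (-4)·0.000 - (-1)·0.000 - (4)·0.000) / (13) = 0.846
  r = (-11 - (-4)·0.000 - (-3)·0.000 - (1)·0.000) / (11) = -1.000
  s = (5 - (-1)·0.000 - (4)·0.000 - (2)·0.000) / (10) = 0.500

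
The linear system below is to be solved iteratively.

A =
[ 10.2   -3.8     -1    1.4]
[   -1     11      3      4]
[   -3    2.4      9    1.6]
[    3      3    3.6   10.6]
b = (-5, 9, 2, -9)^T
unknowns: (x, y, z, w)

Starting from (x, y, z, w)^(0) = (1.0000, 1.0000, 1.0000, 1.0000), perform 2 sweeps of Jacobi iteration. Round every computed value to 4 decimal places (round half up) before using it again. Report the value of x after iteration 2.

Iteration 1:
  x = (-5 - (-3.8)·1.0000 - (-1)·1.0000 - (1.4)·1.0000) / (10.2) = -0.1569
  y = (9 - (-1)·1.0000 - (3)·1.0000 - (4)·1.0000) / (11) = 0.2727
  z = (2 - (-3)·1.0000 - (2.4)·1.0000 - (1.6)·1.0000) / (9) = 0.1111
  w = (-9 - (3)·1.0000 - (3)·1.0000 - (3.6)·1.0000) / (10.6) = -1.7547
Iteration 2:
  x = (-5 - (-3.8)·0.2727 - (-1)·0.1111 - (1.4)·-1.7547) / (10.2) = -0.1369
  y = (9 - (-1)·-0.1569 - (3)·0.1111 - (4)·-1.7547) / (11) = 1.4117
  z = (2 - (-3)·-0.1569 - (2.4)·0.2727 - (1.6)·-1.7547) / (9) = 0.4091
  w = (-9 - (3)·-0.1569 - (3)·0.2727 - (3.6)·0.1111) / (10.6) = -0.9196

-0.1369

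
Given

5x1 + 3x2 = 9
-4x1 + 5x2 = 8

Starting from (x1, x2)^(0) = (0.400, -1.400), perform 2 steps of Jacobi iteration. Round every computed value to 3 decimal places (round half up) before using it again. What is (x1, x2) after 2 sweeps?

(0.648, 3.712)

Iteration 1:
  x1 = (9 - (3)·-1.400) / (5) = 2.640
  x2 = (8 - (-4)·0.400) / (5) = 1.920
Iteration 2:
  x1 = (9 - (3)·1.920) / (5) = 0.648
  x2 = (8 - (-4)·2.640) / (5) = 3.712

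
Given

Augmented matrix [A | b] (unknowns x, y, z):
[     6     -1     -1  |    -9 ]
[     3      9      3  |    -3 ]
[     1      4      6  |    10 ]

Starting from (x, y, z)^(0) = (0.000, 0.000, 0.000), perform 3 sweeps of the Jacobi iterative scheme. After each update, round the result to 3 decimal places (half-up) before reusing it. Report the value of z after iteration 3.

Iteration 1:
  x = (-9 - (-1)·0.000 - (-1)·0.000) / (6) = -1.500
  y = (-3 - (3)·0.000 - (3)·0.000) / (9) = -0.333
  z = (10 - (1)·0.000 - (4)·0.000) / (6) = 1.667
Iteration 2:
  x = (-9 - (-1)·-0.333 - (-1)·1.667) / (6) = -1.278
  y = (-3 - (3)·-1.500 - (3)·1.667) / (9) = -0.389
  z = (10 - (1)·-1.500 - (4)·-0.333) / (6) = 2.139
Iteration 3:
  x = (-9 - (-1)·-0.389 - (-1)·2.139) / (6) = -1.208
  y = (-3 - (3)·-1.278 - (3)·2.139) / (9) = -0.620
  z = (10 - (1)·-1.278 - (4)·-0.389) / (6) = 2.139

2.139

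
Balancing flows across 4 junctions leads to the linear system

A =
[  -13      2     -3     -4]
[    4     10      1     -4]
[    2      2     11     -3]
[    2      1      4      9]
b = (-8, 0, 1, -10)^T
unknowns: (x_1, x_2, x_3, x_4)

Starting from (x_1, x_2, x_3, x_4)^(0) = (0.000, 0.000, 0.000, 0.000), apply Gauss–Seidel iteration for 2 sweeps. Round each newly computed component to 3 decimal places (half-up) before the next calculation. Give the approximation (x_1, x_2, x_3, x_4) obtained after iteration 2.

(0.951, -0.875, -0.259, -1.110)

Iteration 1:
  x_1 = (-8 - (2)·0.000 - (-3)·0.000 - (-4)·0.000) / (-13) = 0.615
  x_2 = (0 - (4)·0.615 - (1)·0.000 - (-4)·0.000) / (10) = -0.246
  x_3 = (1 - (2)·0.615 - (2)·-0.246 - (-3)·0.000) / (11) = 0.024
  x_4 = (-10 - (2)·0.615 - (1)·-0.246 - (4)·0.024) / (9) = -1.231
Iteration 2:
  x_1 = (-8 - (2)·-0.246 - (-3)·0.024 - (-4)·-1.231) / (-13) = 0.951
  x_2 = (0 - (4)·0.951 - (1)·0.024 - (-4)·-1.231) / (10) = -0.875
  x_3 = (1 - (2)·0.951 - (2)·-0.875 - (-3)·-1.231) / (11) = -0.259
  x_4 = (-10 - (2)·0.951 - (1)·-0.875 - (4)·-0.259) / (9) = -1.110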